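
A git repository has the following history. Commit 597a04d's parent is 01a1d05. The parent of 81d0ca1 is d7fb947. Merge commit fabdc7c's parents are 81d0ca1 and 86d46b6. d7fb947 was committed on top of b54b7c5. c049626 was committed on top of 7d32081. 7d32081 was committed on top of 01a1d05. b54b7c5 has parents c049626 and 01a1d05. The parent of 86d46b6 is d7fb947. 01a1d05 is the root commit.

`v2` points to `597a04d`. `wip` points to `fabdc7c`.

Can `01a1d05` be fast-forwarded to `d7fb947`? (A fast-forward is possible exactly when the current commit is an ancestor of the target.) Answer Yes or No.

Yes

A fast-forward from 01a1d05 to d7fb947 is possible iff 01a1d05 is an ancestor of d7fb947.
Ancestors of d7fb947: {01a1d05, 7d32081, b54b7c5, c049626, d7fb947}.
01a1d05 is among them, so fast-forward is possible.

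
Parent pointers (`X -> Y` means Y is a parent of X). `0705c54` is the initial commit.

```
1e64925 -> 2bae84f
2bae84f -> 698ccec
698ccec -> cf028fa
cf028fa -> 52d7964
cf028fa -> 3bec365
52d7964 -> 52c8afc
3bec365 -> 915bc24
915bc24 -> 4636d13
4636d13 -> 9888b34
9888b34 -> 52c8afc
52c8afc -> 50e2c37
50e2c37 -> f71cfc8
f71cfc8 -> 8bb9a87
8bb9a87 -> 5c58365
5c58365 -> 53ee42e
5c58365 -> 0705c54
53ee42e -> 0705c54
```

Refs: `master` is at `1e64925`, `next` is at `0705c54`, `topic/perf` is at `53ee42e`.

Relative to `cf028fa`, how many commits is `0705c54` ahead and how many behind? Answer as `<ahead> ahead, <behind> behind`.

Reachable from 0705c54: {0705c54}.
Reachable from cf028fa: {0705c54, 3bec365, 4636d13, 50e2c37, 52c8afc, 52d7964, 53ee42e, 5c58365, 8bb9a87, 915bc24, 9888b34, cf028fa, f71cfc8}.
Only in 0705c54's history (ahead): {} — 0.
Only in cf028fa's history (behind): {3bec365, 4636d13, 50e2c37, 52c8afc, 52d7964, 53ee42e, 5c58365, 8bb9a87, 915bc24, 9888b34, cf028fa, f71cfc8} — 12.

0 ahead, 12 behind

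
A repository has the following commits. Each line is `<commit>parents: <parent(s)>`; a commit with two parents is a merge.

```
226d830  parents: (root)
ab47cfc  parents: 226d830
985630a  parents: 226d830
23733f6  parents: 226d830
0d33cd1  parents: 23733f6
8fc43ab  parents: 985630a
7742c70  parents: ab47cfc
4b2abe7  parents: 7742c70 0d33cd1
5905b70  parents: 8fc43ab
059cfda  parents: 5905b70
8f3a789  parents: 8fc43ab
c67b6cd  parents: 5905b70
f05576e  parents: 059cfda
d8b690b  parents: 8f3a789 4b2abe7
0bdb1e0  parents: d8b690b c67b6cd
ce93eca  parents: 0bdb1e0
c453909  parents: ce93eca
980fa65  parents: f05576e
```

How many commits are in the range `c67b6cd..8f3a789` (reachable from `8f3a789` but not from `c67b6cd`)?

Reachable from 8f3a789: {226d830, 8f3a789, 8fc43ab, 985630a}.
Reachable from c67b6cd: {226d830, 5905b70, 8fc43ab, 985630a, c67b6cd}.
In 8f3a789's history but not c67b6cd's: {8f3a789} — 1 commit.

1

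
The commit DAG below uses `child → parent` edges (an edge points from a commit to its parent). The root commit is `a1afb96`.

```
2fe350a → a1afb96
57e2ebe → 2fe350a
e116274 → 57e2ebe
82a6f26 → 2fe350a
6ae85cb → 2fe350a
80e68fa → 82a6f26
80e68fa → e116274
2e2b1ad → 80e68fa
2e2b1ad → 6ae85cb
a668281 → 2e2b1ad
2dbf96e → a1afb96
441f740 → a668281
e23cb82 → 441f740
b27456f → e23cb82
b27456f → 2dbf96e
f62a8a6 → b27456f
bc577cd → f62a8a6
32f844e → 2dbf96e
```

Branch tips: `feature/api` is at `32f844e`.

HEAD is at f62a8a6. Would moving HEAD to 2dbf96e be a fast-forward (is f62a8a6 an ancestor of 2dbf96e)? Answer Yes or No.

No

A fast-forward from f62a8a6 to 2dbf96e is possible iff f62a8a6 is an ancestor of 2dbf96e.
Ancestors of 2dbf96e: {2dbf96e, a1afb96}.
f62a8a6 is not among them, so fast-forward is not possible.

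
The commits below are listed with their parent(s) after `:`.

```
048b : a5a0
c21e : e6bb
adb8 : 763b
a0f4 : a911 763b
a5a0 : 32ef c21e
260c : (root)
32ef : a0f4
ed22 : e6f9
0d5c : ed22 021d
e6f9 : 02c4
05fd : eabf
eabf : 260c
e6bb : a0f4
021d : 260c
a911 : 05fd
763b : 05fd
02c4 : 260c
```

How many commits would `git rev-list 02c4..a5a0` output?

Reachable from a5a0: {05fd, 260c, 32ef, 763b, a0f4, a5a0, a911, c21e, e6bb, eabf}.
Reachable from 02c4: {02c4, 260c}.
In a5a0's history but not 02c4's: {05fd, 32ef, 763b, a0f4, a5a0, a911, c21e, e6bb, eabf} — 9 commits.

9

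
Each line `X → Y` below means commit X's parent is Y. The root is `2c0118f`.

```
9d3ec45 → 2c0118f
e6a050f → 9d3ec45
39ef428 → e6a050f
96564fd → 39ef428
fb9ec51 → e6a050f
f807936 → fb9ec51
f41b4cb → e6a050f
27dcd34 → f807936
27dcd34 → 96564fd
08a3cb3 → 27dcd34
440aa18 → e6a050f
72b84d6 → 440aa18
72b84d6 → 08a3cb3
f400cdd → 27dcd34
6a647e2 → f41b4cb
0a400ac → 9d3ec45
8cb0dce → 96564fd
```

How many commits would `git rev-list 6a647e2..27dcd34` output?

5

Reachable from 27dcd34: {27dcd34, 2c0118f, 39ef428, 96564fd, 9d3ec45, e6a050f, f807936, fb9ec51}.
Reachable from 6a647e2: {2c0118f, 6a647e2, 9d3ec45, e6a050f, f41b4cb}.
In 27dcd34's history but not 6a647e2's: {27dcd34, 39ef428, 96564fd, f807936, fb9ec51} — 5 commits.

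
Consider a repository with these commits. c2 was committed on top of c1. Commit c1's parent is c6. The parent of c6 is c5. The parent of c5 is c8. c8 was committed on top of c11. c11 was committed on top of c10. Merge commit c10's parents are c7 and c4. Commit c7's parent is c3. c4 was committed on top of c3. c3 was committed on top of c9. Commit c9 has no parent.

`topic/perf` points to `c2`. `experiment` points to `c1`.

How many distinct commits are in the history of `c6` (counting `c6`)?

Walking parent pointers from c6: reachable set = {c10, c11, c3, c4, c5, c6, c7, c8, c9}.
That is 9 commits.

9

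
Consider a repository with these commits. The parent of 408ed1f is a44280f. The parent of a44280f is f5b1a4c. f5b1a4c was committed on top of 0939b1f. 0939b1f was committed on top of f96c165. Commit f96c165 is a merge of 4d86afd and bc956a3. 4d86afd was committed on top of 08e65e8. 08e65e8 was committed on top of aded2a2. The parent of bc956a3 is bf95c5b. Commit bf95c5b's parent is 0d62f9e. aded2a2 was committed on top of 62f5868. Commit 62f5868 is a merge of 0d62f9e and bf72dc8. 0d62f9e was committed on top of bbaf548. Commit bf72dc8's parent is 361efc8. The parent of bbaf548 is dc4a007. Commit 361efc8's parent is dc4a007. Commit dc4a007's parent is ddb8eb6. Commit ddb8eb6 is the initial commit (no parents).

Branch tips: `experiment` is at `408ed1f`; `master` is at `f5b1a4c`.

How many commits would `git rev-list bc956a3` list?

6

Walking parent pointers from bc956a3: reachable set = {0d62f9e, bbaf548, bc956a3, bf95c5b, dc4a007, ddb8eb6}.
That is 6 commits.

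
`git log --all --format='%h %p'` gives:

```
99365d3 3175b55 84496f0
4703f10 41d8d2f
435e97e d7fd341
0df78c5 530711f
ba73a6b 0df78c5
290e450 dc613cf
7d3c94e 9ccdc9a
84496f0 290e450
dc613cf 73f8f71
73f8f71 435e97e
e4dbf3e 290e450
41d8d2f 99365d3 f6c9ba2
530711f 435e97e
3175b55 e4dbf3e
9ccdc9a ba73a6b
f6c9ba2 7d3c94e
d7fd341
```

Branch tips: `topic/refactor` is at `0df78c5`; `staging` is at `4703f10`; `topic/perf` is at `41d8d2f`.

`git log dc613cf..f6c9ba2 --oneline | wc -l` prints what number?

Reachable from f6c9ba2: {0df78c5, 435e97e, 530711f, 7d3c94e, 9ccdc9a, ba73a6b, d7fd341, f6c9ba2}.
Reachable from dc613cf: {435e97e, 73f8f71, d7fd341, dc613cf}.
In f6c9ba2's history but not dc613cf's: {0df78c5, 530711f, 7d3c94e, 9ccdc9a, ba73a6b, f6c9ba2} — 6 commits.

6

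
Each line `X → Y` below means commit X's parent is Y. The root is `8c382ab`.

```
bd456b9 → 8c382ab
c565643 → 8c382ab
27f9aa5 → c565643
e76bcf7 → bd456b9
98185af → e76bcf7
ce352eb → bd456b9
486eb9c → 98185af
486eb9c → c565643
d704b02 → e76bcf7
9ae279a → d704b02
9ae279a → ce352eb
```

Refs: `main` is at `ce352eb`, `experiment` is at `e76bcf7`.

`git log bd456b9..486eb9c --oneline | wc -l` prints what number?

4

Reachable from 486eb9c: {486eb9c, 8c382ab, 98185af, bd456b9, c565643, e76bcf7}.
Reachable from bd456b9: {8c382ab, bd456b9}.
In 486eb9c's history but not bd456b9's: {486eb9c, 98185af, c565643, e76bcf7} — 4 commits.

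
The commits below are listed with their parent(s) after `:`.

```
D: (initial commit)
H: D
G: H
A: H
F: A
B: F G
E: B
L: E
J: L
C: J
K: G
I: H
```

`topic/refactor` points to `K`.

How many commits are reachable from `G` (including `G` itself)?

3

Walking parent pointers from G: reachable set = {D, G, H}.
That is 3 commits.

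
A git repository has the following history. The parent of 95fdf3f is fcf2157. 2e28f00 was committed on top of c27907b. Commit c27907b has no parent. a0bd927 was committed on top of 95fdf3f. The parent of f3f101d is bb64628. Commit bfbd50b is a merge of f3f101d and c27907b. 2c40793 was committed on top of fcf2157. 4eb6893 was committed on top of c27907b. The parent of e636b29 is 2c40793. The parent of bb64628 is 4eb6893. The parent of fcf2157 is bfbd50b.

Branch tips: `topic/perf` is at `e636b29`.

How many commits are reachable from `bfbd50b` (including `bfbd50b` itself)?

Walking parent pointers from bfbd50b: reachable set = {4eb6893, bb64628, bfbd50b, c27907b, f3f101d}.
That is 5 commits.

5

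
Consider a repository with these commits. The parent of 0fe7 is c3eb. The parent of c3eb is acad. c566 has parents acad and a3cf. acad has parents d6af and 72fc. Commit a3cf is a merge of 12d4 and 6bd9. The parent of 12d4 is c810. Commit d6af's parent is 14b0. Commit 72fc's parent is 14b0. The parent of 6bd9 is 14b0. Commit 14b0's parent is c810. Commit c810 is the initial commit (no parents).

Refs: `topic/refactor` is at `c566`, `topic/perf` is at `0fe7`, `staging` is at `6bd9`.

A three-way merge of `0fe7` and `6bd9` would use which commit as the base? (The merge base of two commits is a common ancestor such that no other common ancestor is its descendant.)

Ancestors of 0fe7: {0fe7, 14b0, 72fc, acad, c3eb, c810, d6af}.
Ancestors of 6bd9: {14b0, 6bd9, c810}.
Common ancestors: {14b0, c810}.
Among these, 14b0 is not an ancestor of any other common ancestor — it is the merge base.

14b0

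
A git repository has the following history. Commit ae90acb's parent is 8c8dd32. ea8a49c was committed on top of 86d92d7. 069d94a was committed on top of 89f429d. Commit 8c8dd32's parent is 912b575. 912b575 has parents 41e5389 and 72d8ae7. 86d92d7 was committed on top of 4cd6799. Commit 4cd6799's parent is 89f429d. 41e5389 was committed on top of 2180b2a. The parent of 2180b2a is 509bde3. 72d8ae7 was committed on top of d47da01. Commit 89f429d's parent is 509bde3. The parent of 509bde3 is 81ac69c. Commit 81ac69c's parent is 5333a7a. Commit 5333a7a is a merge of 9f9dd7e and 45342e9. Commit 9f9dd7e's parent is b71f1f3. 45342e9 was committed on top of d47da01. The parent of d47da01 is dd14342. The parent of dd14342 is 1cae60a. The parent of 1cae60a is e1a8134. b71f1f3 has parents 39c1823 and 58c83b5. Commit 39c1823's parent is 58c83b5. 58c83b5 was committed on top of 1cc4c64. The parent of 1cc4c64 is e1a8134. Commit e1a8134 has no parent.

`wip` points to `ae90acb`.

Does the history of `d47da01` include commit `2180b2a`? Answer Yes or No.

Ancestors of d47da01: {1cae60a, d47da01, dd14342, e1a8134}.
2180b2a is not in that set, so it is not an ancestor of d47da01.

No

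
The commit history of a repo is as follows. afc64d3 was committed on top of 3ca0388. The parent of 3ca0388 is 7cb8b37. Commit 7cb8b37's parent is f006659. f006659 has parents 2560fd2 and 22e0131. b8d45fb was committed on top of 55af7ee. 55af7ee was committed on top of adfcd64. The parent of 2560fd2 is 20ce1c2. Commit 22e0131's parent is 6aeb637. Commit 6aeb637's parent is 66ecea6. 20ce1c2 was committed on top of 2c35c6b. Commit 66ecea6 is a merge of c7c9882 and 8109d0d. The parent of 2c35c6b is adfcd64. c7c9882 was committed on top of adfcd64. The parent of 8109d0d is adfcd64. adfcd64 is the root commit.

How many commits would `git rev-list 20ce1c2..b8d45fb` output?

Reachable from b8d45fb: {55af7ee, adfcd64, b8d45fb}.
Reachable from 20ce1c2: {20ce1c2, 2c35c6b, adfcd64}.
In b8d45fb's history but not 20ce1c2's: {55af7ee, b8d45fb} — 2 commits.

2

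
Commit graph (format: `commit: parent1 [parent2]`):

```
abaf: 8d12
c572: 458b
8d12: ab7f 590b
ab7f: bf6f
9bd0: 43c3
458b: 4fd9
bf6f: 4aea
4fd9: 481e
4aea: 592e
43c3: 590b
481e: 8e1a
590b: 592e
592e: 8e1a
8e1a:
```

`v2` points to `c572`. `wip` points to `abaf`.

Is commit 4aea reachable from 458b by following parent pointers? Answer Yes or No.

Ancestors of 458b: {458b, 481e, 4fd9, 8e1a}.
4aea is not in that set, so it is not an ancestor of 458b.

No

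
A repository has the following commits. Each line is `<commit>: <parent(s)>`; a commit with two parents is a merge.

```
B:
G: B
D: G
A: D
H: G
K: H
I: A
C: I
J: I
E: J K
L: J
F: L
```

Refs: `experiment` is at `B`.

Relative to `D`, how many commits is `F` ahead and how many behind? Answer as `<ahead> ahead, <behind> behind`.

Reachable from F: {A, B, D, F, G, I, J, L}.
Reachable from D: {B, D, G}.
Only in F's history (ahead): {A, F, I, J, L} — 5.
Only in D's history (behind): {} — 0.

5 ahead, 0 behind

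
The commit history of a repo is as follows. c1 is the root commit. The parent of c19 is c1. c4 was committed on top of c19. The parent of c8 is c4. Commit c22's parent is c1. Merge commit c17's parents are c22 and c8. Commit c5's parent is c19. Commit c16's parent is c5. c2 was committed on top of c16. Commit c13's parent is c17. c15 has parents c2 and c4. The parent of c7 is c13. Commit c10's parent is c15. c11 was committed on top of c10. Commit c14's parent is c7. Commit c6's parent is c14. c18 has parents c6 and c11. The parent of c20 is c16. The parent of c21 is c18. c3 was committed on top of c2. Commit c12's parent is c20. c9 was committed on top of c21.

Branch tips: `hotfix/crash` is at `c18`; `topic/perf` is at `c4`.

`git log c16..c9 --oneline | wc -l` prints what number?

15

Reachable from c9: {c1, c10, c11, c13, c14, c15, c16, c17, c18, c19, c2, c21, c22, c4, c5, c6, c7, c8, c9}.
Reachable from c16: {c1, c16, c19, c5}.
In c9's history but not c16's: {c10, c11, c13, c14, c15, c17, c18, c2, c21, c22, c4, c6, c7, c8, c9} — 15 commits.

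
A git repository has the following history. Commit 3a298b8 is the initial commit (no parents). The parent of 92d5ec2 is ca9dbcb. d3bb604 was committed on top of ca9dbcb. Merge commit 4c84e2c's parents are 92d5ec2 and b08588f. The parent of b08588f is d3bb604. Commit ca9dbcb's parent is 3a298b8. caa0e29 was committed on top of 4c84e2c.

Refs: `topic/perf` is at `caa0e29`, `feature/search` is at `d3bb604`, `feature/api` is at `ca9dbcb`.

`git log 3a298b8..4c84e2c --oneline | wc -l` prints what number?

Reachable from 4c84e2c: {3a298b8, 4c84e2c, 92d5ec2, b08588f, ca9dbcb, d3bb604}.
Reachable from 3a298b8: {3a298b8}.
In 4c84e2c's history but not 3a298b8's: {4c84e2c, 92d5ec2, b08588f, ca9dbcb, d3bb604} — 5 commits.

5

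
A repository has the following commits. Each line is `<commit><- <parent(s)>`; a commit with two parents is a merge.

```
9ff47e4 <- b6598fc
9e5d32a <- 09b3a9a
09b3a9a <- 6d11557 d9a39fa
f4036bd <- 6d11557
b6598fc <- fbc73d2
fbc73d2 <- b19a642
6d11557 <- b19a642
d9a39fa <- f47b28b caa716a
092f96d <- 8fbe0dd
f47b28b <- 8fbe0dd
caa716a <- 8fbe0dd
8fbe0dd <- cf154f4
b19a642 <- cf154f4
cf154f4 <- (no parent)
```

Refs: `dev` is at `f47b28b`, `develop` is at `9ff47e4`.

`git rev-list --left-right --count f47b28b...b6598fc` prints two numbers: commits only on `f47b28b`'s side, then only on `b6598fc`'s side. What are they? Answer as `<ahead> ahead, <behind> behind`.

Reachable from f47b28b: {8fbe0dd, cf154f4, f47b28b}.
Reachable from b6598fc: {b19a642, b6598fc, cf154f4, fbc73d2}.
Only in f47b28b's history (ahead): {8fbe0dd, f47b28b} — 2.
Only in b6598fc's history (behind): {b19a642, b6598fc, fbc73d2} — 3.

2 ahead, 3 behind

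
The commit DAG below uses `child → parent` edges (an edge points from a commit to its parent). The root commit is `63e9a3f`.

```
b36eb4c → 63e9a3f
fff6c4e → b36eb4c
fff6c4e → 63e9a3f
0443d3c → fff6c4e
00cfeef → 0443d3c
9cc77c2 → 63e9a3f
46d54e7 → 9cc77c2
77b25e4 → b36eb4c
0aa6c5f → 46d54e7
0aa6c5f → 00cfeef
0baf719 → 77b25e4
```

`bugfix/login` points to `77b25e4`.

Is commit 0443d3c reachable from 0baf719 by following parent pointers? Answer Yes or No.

No

Ancestors of 0baf719: {0baf719, 63e9a3f, 77b25e4, b36eb4c}.
0443d3c is not in that set, so it is not an ancestor of 0baf719.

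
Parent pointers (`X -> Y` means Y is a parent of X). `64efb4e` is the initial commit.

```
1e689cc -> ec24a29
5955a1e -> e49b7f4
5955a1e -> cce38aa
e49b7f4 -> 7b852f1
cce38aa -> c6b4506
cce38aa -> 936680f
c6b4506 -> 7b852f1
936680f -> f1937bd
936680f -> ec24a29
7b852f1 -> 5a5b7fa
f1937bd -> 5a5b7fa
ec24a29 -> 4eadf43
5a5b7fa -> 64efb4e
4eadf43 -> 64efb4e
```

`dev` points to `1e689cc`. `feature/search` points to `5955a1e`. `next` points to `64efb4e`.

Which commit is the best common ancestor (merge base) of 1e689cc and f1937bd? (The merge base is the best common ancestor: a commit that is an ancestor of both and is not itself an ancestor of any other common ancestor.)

64efb4e

Ancestors of 1e689cc: {1e689cc, 4eadf43, 64efb4e, ec24a29}.
Ancestors of f1937bd: {5a5b7fa, 64efb4e, f1937bd}.
Common ancestors: {64efb4e}.
The only common ancestor is 64efb4e, so it is the merge base.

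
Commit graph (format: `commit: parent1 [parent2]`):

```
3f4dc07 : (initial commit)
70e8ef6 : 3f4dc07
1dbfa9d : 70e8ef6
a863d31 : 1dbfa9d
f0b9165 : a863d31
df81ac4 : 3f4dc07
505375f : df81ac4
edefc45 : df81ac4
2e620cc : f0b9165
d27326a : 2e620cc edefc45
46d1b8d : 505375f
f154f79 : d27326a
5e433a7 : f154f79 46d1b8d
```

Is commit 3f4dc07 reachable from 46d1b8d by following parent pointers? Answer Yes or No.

Ancestors of 46d1b8d (commits reachable by following parents): {3f4dc07, 46d1b8d, 505375f, df81ac4}.
3f4dc07 is in that set, so it is an ancestor of 46d1b8d.

Yes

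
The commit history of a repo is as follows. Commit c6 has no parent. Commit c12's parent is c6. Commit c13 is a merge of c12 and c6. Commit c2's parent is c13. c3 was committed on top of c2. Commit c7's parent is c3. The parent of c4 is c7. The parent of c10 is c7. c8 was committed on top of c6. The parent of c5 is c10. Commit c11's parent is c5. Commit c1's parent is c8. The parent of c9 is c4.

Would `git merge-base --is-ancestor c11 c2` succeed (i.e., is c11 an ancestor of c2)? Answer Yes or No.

Ancestors of c2: {c12, c13, c2, c6}.
c11 is not in that set, so it is not an ancestor of c2.

No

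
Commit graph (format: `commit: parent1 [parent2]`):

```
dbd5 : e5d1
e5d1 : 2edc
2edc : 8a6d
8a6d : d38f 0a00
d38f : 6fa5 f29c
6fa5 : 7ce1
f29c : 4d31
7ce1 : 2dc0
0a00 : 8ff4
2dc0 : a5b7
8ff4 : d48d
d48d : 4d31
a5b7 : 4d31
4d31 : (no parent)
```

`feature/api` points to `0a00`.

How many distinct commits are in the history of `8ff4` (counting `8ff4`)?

3

Walking parent pointers from 8ff4: reachable set = {4d31, 8ff4, d48d}.
That is 3 commits.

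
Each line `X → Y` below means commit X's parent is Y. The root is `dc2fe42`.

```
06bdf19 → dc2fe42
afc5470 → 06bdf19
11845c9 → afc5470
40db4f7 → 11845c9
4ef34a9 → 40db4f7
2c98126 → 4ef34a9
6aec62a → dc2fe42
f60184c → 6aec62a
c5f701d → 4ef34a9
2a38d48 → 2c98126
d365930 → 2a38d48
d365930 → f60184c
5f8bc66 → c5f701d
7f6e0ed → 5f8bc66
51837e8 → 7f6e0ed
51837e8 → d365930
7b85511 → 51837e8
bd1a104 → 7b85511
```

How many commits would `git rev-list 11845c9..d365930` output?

7

Reachable from d365930: {06bdf19, 11845c9, 2a38d48, 2c98126, 40db4f7, 4ef34a9, 6aec62a, afc5470, d365930, dc2fe42, f60184c}.
Reachable from 11845c9: {06bdf19, 11845c9, afc5470, dc2fe42}.
In d365930's history but not 11845c9's: {2a38d48, 2c98126, 40db4f7, 4ef34a9, 6aec62a, d365930, f60184c} — 7 commits.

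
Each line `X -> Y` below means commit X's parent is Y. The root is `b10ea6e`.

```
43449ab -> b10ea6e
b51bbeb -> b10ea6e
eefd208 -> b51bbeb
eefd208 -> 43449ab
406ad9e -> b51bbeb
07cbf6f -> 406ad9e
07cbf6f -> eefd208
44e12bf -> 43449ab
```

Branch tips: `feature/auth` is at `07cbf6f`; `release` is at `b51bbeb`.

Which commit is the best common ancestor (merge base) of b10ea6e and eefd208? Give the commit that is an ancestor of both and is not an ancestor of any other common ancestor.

b10ea6e

Ancestors of b10ea6e: {b10ea6e}.
Ancestors of eefd208: {43449ab, b10ea6e, b51bbeb, eefd208}.
Common ancestors: {b10ea6e}.
The only common ancestor is b10ea6e, so it is the merge base.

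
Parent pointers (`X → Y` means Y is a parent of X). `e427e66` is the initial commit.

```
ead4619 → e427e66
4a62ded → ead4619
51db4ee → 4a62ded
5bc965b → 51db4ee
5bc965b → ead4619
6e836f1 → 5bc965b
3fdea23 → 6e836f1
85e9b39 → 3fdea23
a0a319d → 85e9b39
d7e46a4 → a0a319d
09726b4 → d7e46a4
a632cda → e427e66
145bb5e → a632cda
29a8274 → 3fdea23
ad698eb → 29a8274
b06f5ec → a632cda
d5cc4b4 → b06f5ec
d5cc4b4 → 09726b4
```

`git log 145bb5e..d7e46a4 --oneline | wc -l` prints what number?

9

Reachable from d7e46a4: {3fdea23, 4a62ded, 51db4ee, 5bc965b, 6e836f1, 85e9b39, a0a319d, d7e46a4, e427e66, ead4619}.
Reachable from 145bb5e: {145bb5e, a632cda, e427e66}.
In d7e46a4's history but not 145bb5e's: {3fdea23, 4a62ded, 51db4ee, 5bc965b, 6e836f1, 85e9b39, a0a319d, d7e46a4, ead4619} — 9 commits.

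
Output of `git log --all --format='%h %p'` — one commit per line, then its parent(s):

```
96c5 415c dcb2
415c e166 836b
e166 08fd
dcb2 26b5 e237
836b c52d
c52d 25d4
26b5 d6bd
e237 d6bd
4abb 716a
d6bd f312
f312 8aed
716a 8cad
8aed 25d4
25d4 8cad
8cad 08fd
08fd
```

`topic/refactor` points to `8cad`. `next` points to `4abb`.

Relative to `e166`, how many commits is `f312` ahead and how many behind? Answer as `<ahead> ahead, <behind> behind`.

Reachable from f312: {08fd, 25d4, 8aed, 8cad, f312}.
Reachable from e166: {08fd, e166}.
Only in f312's history (ahead): {25d4, 8aed, 8cad, f312} — 4.
Only in e166's history (behind): {e166} — 1.

4 ahead, 1 behind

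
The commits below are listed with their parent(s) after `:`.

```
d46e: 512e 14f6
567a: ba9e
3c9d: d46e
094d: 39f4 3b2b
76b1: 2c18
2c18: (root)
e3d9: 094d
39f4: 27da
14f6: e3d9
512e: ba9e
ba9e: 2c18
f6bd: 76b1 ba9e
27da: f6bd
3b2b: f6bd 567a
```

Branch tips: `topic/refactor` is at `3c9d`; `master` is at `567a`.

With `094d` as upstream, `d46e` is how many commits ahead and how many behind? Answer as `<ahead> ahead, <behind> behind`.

4 ahead, 0 behind

Reachable from d46e: {094d, 14f6, 27da, 2c18, 39f4, 3b2b, 512e, 567a, 76b1, ba9e, d46e, e3d9, f6bd}.
Reachable from 094d: {094d, 27da, 2c18, 39f4, 3b2b, 567a, 76b1, ba9e, f6bd}.
Only in d46e's history (ahead): {14f6, 512e, d46e, e3d9} — 4.
Only in 094d's history (behind): {} — 0.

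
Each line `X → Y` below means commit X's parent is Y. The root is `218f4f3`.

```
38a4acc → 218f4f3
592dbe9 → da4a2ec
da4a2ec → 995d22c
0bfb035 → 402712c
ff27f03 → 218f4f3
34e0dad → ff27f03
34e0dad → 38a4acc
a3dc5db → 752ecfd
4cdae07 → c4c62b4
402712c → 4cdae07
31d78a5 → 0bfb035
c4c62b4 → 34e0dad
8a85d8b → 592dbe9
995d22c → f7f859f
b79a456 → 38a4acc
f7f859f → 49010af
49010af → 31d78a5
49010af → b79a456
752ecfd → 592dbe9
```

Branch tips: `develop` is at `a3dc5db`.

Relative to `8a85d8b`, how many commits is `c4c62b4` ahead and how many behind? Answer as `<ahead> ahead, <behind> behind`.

Reachable from c4c62b4: {218f4f3, 34e0dad, 38a4acc, c4c62b4, ff27f03}.
Reachable from 8a85d8b: {0bfb035, 218f4f3, 31d78a5, 34e0dad, 38a4acc, 402712c, 49010af, 4cdae07, 592dbe9, 8a85d8b, 995d22c, b79a456, c4c62b4, da4a2ec, f7f859f, ff27f03}.
Only in c4c62b4's history (ahead): {} — 0.
Only in 8a85d8b's history (behind): {0bfb035, 31d78a5, 402712c, 49010af, 4cdae07, 592dbe9, 8a85d8b, 995d22c, b79a456, da4a2ec, f7f859f} — 11.

0 ahead, 11 behind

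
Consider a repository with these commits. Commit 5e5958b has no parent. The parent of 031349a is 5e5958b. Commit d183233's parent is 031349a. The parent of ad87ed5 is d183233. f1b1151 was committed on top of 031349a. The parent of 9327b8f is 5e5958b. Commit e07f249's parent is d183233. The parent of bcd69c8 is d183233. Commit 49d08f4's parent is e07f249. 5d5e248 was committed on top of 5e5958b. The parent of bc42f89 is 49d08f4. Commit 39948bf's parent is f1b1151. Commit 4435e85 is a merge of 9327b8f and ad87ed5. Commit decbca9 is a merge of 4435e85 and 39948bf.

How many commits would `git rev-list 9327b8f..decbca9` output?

7

Reachable from decbca9: {031349a, 39948bf, 4435e85, 5e5958b, 9327b8f, ad87ed5, d183233, decbca9, f1b1151}.
Reachable from 9327b8f: {5e5958b, 9327b8f}.
In decbca9's history but not 9327b8f's: {031349a, 39948bf, 4435e85, ad87ed5, d183233, decbca9, f1b1151} — 7 commits.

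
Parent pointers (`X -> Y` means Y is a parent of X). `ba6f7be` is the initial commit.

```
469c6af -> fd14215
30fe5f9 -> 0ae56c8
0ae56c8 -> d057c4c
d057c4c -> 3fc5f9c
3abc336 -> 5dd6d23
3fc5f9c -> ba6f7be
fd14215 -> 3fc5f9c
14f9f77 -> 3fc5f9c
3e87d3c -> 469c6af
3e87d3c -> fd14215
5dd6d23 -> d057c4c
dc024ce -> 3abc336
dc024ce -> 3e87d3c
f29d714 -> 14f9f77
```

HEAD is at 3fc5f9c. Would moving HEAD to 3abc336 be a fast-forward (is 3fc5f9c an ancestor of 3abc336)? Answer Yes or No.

A fast-forward from 3fc5f9c to 3abc336 is possible iff 3fc5f9c is an ancestor of 3abc336.
Ancestors of 3abc336: {3abc336, 3fc5f9c, 5dd6d23, ba6f7be, d057c4c}.
3fc5f9c is among them, so fast-forward is possible.

Yes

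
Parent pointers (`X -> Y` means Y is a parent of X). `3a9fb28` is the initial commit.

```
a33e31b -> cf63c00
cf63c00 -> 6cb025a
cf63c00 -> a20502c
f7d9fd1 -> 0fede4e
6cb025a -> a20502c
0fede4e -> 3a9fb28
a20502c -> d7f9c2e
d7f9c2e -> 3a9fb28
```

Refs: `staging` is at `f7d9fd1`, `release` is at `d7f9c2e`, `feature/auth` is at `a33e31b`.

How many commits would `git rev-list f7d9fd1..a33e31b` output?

Reachable from a33e31b: {3a9fb28, 6cb025a, a20502c, a33e31b, cf63c00, d7f9c2e}.
Reachable from f7d9fd1: {0fede4e, 3a9fb28, f7d9fd1}.
In a33e31b's history but not f7d9fd1's: {6cb025a, a20502c, a33e31b, cf63c00, d7f9c2e} — 5 commits.

5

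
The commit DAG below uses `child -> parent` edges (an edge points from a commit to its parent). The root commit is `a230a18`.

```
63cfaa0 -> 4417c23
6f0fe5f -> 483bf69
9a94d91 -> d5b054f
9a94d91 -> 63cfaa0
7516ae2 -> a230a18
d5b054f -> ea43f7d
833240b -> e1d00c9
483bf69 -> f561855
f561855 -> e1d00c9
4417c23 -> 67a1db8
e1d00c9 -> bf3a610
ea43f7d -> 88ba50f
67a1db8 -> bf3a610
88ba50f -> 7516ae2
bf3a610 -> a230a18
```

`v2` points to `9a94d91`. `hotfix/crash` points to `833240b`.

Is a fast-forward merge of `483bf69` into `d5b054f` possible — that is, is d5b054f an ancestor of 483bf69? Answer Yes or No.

No

A fast-forward from d5b054f to 483bf69 is possible iff d5b054f is an ancestor of 483bf69.
Ancestors of 483bf69: {483bf69, a230a18, bf3a610, e1d00c9, f561855}.
d5b054f is not among them, so fast-forward is not possible.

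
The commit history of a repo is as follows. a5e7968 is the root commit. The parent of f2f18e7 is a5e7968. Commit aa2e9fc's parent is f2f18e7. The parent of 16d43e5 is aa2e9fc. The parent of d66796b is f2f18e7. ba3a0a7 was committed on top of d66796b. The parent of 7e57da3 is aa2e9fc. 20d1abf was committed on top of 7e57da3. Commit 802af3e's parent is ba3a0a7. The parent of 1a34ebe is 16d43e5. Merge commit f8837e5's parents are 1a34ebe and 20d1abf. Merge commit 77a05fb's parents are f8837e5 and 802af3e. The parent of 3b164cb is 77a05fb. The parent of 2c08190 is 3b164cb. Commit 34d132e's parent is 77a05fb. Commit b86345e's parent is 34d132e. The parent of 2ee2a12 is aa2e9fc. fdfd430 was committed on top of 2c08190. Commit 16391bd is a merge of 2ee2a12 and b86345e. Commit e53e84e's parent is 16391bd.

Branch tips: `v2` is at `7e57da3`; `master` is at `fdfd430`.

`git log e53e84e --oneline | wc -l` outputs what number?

17

Walking parent pointers from e53e84e: reachable set = {16391bd, 16d43e5, 1a34ebe, 20d1abf, 2ee2a12, 34d132e, 77a05fb, 7e57da3, 802af3e, a5e7968, aa2e9fc, b86345e, ba3a0a7, d66796b, e53e84e, f2f18e7, f8837e5}.
That is 17 commits.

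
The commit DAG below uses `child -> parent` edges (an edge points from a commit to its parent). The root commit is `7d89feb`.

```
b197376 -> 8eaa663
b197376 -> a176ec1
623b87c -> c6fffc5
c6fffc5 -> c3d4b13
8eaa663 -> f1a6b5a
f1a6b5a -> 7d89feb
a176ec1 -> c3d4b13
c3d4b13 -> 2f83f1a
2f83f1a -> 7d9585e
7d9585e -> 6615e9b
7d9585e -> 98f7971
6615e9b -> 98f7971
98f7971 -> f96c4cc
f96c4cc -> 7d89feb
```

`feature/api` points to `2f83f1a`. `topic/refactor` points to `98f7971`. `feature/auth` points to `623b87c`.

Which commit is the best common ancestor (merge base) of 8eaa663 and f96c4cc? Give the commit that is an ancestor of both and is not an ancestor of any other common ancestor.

7d89feb

Ancestors of 8eaa663: {7d89feb, 8eaa663, f1a6b5a}.
Ancestors of f96c4cc: {7d89feb, f96c4cc}.
Common ancestors: {7d89feb}.
The only common ancestor is 7d89feb, so it is the merge base.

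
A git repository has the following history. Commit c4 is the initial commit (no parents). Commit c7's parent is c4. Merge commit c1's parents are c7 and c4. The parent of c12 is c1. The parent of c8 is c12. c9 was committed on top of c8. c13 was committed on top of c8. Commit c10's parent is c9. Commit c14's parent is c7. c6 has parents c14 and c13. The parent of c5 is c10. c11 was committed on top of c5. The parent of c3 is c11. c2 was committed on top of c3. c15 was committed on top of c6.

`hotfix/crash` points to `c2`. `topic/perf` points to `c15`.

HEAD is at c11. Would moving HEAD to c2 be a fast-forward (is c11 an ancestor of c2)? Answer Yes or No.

A fast-forward from c11 to c2 is possible iff c11 is an ancestor of c2.
Ancestors of c2: {c1, c10, c11, c12, c2, c3, c4, c5, c7, c8, c9}.
c11 is among them, so fast-forward is possible.

Yes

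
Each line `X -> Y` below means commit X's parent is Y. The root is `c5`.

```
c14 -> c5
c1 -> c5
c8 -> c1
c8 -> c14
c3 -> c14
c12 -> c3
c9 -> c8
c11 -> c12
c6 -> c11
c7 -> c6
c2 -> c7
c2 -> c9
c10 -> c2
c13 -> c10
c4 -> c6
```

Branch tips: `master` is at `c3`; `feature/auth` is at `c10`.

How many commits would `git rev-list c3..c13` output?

Reachable from c13: {c1, c10, c11, c12, c13, c14, c2, c3, c5, c6, c7, c8, c9}.
Reachable from c3: {c14, c3, c5}.
In c13's history but not c3's: {c1, c10, c11, c12, c13, c2, c6, c7, c8, c9} — 10 commits.

10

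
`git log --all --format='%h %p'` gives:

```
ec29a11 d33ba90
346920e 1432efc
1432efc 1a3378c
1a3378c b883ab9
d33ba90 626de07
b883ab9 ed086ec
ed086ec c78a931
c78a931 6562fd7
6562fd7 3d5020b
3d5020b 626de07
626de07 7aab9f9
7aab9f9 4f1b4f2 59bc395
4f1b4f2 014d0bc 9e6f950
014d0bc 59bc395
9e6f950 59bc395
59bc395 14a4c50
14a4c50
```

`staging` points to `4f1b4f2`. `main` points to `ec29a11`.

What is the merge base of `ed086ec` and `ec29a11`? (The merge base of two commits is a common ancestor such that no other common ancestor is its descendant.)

Ancestors of ed086ec: {014d0bc, 14a4c50, 3d5020b, 4f1b4f2, 59bc395, 626de07, 6562fd7, 7aab9f9, 9e6f950, c78a931, ed086ec}.
Ancestors of ec29a11: {014d0bc, 14a4c50, 4f1b4f2, 59bc395, 626de07, 7aab9f9, 9e6f950, d33ba90, ec29a11}.
Common ancestors: {014d0bc, 14a4c50, 4f1b4f2, 59bc395, 626de07, 7aab9f9, 9e6f950}.
Among these, 626de07 is not an ancestor of any other common ancestor — it is the merge base.

626de07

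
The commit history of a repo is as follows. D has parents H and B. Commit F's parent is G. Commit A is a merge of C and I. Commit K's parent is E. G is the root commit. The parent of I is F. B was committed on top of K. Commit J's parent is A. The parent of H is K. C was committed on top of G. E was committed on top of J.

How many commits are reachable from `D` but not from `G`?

Reachable from D: {A, B, C, D, E, F, G, H, I, J, K}.
Reachable from G: {G}.
In D's history but not G's: {A, B, C, D, E, F, H, I, J, K} — 10 commits.

10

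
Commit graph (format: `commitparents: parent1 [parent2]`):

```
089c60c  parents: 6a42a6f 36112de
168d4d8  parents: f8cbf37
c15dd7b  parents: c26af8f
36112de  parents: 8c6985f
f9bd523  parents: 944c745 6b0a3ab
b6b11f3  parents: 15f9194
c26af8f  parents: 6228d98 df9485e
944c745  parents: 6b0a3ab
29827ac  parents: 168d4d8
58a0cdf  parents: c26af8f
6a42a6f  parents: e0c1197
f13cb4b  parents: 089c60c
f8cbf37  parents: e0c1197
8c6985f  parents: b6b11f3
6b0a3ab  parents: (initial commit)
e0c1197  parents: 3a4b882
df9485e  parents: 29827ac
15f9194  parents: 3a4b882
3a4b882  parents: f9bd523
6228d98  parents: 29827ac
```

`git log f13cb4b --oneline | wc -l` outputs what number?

12

Walking parent pointers from f13cb4b: reachable set = {089c60c, 15f9194, 36112de, 3a4b882, 6a42a6f, 6b0a3ab, 8c6985f, 944c745, b6b11f3, e0c1197, f13cb4b, f9bd523}.
That is 12 commits.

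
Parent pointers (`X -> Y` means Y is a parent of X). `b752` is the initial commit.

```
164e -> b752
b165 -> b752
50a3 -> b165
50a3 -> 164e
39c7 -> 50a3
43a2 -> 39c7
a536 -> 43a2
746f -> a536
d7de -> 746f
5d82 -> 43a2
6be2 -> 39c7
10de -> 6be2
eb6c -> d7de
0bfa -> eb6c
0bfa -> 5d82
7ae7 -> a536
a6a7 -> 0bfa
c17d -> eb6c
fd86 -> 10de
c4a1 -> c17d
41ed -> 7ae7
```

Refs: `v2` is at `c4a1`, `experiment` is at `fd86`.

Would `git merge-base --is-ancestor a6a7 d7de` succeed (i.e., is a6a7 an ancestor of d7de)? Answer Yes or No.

No

Ancestors of d7de: {164e, 39c7, 43a2, 50a3, 746f, a536, b165, b752, d7de}.
a6a7 is not in that set, so it is not an ancestor of d7de.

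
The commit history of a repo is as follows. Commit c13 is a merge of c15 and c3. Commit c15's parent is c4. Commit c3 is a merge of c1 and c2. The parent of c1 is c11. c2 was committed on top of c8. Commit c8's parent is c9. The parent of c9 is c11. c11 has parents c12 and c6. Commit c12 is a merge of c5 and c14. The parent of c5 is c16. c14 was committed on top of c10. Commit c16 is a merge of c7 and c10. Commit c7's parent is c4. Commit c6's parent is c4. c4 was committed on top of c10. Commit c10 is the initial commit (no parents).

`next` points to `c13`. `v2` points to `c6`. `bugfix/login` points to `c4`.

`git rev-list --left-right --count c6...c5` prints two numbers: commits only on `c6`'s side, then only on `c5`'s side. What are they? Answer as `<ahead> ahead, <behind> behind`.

Reachable from c6: {c10, c4, c6}.
Reachable from c5: {c10, c16, c4, c5, c7}.
Only in c6's history (ahead): {c6} — 1.
Only in c5's history (behind): {c16, c5, c7} — 3.

1 ahead, 3 behind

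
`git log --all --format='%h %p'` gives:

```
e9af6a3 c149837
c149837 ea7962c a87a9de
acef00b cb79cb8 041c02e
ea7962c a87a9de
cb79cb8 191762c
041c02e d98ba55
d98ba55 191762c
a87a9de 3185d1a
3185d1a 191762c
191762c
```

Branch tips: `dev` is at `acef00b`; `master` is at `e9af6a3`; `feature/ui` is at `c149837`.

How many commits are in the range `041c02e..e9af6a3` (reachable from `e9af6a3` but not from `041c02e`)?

Reachable from e9af6a3: {191762c, 3185d1a, a87a9de, c149837, e9af6a3, ea7962c}.
Reachable from 041c02e: {041c02e, 191762c, d98ba55}.
In e9af6a3's history but not 041c02e's: {3185d1a, a87a9de, c149837, e9af6a3, ea7962c} — 5 commits.

5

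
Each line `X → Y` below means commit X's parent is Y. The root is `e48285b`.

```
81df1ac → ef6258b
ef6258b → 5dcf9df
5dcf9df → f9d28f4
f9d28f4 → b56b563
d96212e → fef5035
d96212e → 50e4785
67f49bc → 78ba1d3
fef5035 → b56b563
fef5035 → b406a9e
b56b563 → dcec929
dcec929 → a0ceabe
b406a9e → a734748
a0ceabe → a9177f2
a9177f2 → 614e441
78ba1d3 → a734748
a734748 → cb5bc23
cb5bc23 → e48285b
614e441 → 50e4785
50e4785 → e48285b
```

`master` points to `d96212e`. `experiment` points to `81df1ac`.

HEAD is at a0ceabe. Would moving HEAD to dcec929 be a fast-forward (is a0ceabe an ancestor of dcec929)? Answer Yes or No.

Yes

A fast-forward from a0ceabe to dcec929 is possible iff a0ceabe is an ancestor of dcec929.
Ancestors of dcec929: {50e4785, 614e441, a0ceabe, a9177f2, dcec929, e48285b}.
a0ceabe is among them, so fast-forward is possible.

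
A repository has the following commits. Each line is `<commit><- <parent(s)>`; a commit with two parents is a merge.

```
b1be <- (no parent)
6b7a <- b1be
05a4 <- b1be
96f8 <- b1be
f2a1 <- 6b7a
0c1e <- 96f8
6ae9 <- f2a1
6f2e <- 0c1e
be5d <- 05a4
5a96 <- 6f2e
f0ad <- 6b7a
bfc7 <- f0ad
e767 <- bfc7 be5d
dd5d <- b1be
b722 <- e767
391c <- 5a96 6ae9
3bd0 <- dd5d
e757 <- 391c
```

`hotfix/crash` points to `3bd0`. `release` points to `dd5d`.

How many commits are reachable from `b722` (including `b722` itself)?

Walking parent pointers from b722: reachable set = {05a4, 6b7a, b1be, b722, be5d, bfc7, e767, f0ad}.
That is 8 commits.

8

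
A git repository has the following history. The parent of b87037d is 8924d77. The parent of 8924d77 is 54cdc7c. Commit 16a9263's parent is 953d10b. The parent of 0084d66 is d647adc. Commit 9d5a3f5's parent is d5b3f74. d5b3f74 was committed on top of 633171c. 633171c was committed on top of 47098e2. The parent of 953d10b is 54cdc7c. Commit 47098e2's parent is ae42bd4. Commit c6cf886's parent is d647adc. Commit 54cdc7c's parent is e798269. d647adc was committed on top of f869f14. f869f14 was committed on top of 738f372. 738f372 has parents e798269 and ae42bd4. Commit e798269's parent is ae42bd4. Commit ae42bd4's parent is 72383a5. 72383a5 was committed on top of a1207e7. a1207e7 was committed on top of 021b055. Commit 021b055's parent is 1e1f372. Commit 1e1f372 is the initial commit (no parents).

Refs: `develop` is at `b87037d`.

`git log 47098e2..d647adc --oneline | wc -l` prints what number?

4

Reachable from d647adc: {021b055, 1e1f372, 72383a5, 738f372, a1207e7, ae42bd4, d647adc, e798269, f869f14}.
Reachable from 47098e2: {021b055, 1e1f372, 47098e2, 72383a5, a1207e7, ae42bd4}.
In d647adc's history but not 47098e2's: {738f372, d647adc, e798269, f869f14} — 4 commits.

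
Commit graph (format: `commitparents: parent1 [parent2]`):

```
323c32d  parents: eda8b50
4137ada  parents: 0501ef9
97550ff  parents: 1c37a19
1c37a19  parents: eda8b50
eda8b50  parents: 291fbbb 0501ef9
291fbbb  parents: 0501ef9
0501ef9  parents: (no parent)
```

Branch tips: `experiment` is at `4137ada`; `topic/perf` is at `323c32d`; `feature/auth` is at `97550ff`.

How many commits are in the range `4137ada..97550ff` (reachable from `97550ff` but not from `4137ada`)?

4

Reachable from 97550ff: {0501ef9, 1c37a19, 291fbbb, 97550ff, eda8b50}.
Reachable from 4137ada: {0501ef9, 4137ada}.
In 97550ff's history but not 4137ada's: {1c37a19, 291fbbb, 97550ff, eda8b50} — 4 commits.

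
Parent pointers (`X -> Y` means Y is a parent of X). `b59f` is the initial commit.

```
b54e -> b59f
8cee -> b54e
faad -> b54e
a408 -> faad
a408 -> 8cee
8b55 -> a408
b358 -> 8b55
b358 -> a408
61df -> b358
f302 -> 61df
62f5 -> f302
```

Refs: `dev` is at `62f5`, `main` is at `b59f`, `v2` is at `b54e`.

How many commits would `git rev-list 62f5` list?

Walking parent pointers from 62f5: reachable set = {61df, 62f5, 8b55, 8cee, a408, b358, b54e, b59f, f302, faad}.
That is 10 commits.

10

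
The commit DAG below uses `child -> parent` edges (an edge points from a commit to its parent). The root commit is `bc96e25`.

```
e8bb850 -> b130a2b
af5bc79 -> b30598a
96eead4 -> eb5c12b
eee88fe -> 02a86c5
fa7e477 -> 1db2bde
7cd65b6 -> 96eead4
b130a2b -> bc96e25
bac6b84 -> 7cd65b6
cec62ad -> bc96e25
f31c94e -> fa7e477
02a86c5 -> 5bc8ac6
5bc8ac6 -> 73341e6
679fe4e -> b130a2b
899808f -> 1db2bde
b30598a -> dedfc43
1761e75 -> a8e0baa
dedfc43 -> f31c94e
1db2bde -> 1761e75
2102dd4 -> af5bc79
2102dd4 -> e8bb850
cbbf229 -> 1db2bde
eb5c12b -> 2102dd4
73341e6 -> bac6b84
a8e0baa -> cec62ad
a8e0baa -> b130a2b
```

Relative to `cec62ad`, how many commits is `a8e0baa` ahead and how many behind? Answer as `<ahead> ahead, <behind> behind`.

2 ahead, 0 behind

Reachable from a8e0baa: {a8e0baa, b130a2b, bc96e25, cec62ad}.
Reachable from cec62ad: {bc96e25, cec62ad}.
Only in a8e0baa's history (ahead): {a8e0baa, b130a2b} — 2.
Only in cec62ad's history (behind): {} — 0.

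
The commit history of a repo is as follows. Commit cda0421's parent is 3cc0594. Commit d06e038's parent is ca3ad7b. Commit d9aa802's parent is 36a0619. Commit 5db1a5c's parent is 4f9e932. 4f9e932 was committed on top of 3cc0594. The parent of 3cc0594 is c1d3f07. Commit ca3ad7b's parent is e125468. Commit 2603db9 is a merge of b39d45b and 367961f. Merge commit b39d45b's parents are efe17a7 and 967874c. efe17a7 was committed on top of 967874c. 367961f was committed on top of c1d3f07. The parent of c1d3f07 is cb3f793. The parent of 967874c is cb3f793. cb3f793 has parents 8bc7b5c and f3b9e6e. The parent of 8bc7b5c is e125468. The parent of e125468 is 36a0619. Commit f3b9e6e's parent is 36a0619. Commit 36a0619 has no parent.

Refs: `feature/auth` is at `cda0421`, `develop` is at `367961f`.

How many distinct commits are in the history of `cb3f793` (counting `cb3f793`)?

Walking parent pointers from cb3f793: reachable set = {36a0619, 8bc7b5c, cb3f793, e125468, f3b9e6e}.
That is 5 commits.

5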